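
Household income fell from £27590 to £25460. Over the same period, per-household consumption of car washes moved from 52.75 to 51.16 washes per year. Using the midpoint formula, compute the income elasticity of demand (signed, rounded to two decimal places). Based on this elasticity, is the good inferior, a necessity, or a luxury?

%ΔQ = (51.16 − 52.75)/[( 52.75 + 51.16)/2] = -1.59/51.955 = -0.030603…
%ΔIncome = (25460 − 27590)/[( 27590 + 25460)/2] = -2130/26525 = -0.080301…
E_income = (-1.59/51.955) / (-2130/26525) = 0.3811…
0 < E_income < 1 ⇒ normal good, necessity.

0.38; necessity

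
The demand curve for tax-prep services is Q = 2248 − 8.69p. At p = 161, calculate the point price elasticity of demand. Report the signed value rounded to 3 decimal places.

-1.648

dQ/dp = −8.69. At p = 161, Q = 2248 − 8.69(161) = 848.91.
Ed = (dQ/dp)·(p/Q) = −8.69 × (161/848.91) = -1.64810…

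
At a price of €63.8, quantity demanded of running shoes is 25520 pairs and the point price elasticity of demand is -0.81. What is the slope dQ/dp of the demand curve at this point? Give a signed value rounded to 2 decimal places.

Ed = (dQ/dp)·(p/Q) ⇒ dQ/dp = Ed·Q/p = (-0.81)·25520/63.8 = -324

-324.00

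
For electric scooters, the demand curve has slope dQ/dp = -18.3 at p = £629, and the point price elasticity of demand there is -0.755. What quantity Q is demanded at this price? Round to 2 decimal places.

15245.96

Ed = (dQ/dp)·(p/Q) ⇒ Q = (dQ/dp)·p/Ed = (-18.3)·629/(-0.755) = 15245.9602…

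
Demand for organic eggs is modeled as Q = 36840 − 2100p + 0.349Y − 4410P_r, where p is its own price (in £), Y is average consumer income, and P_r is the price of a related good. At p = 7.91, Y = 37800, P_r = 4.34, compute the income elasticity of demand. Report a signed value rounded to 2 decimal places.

0.92

At the given values, Q = 36840 − 2100(7.91) + 0.349(37800) − 4410(4.34) = 14281.8.
∂Q/∂Y = 0.349.
E = (0.349) × (37800/14281.8) = 0.9237…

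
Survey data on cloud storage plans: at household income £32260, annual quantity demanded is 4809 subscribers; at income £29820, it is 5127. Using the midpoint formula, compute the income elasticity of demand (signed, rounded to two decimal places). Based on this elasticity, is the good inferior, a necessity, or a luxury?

-0.81; inferior

%ΔQ = (5127 − 4809)/[( 4809 + 5127)/2] = 318/4968 = 0.064009…
%ΔIncome = (29820 − 32260)/[( 32260 + 29820)/2] = -2440/31040 = -0.078608…
E_income = (318/4968) / (-2440/31040) = -0.8142…
E_income < 0 ⇒ inferior good.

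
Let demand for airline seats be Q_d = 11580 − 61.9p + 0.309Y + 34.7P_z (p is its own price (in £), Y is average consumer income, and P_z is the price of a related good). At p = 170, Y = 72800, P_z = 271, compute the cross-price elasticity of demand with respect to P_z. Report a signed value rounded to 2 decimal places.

0.29

At the given values, Q_d = 11580 − 61.9(170) + 0.309(72800) + 34.7(271) = 32955.9.
∂Q_d/∂P_z = 34.7.
E = (34.7) × (271/32955.9) = 0.2853…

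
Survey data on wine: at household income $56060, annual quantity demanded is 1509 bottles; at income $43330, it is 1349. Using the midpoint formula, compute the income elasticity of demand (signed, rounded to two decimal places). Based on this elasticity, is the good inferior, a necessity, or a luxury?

%ΔQ = (1349 − 1509)/[( 1509 + 1349)/2] = -160/1429 = -0.111966…
%ΔIncome = (43330 − 56060)/[( 56060 + 43330)/2] = -12730/49695 = -0.256162…
E_income = (-160/1429) / (-12730/49695) = 0.4370…
0 < E_income < 1 ⇒ normal good, necessity.

0.44; necessity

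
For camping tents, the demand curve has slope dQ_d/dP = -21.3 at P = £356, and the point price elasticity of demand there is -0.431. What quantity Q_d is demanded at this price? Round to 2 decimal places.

17593.50

Ed = (dQ_d/dP)·(P/Q_d) ⇒ Q_d = (dQ_d/dP)·P/Ed = (-21.3)·356/(-0.431) = 17593.5034…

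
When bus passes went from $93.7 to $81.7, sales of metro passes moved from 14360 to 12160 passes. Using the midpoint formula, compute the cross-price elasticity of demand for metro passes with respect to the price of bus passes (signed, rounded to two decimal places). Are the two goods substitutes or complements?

1.21; substitutes

%ΔQ_{metro passes} = (12160 − 14360)/avg = -2200/13260 = -0.165912…
%ΔP_{bus passes} = (81.7 − 93.7)/avg = -12/87.7 = -0.136830…
E_cross = (-2200/13260) / (-12/87.7) = 1.2125…
E_cross > 0 ⇒ the goods are substitutes.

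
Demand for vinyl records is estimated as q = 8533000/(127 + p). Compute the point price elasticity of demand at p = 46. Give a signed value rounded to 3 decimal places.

-0.266

dq/dp = −8533000/(127 + p)² = -285.108. At p = 46, q = 49323.7.
Ed = (dq/dp)·(p/q) = (-285.108) × (46/49323.7) = -0.26589…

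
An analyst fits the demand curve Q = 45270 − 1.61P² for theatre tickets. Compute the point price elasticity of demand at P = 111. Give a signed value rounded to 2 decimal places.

dQ/dP = −2·1.61·P = -357.42. At P = 111, Q = 25433.19.
Ed = (dQ/dP)·(P/Q) = (-357.42) × (111/25433.19) = -1.5599…

-1.56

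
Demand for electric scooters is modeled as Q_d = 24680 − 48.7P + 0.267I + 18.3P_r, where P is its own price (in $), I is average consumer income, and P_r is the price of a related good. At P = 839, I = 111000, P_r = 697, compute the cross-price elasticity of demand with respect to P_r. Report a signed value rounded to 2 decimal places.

0.49

At the given values, Q_d = 24680 − 48.7(839) + 0.267(111000) + 18.3(697) = 26212.8.
∂Q_d/∂P_r = 18.3.
E = (18.3) × (697/26212.8) = 0.4865…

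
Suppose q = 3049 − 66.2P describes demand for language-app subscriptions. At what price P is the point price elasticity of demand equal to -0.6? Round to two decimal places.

Ed = −66.2P/(3049 − 66.2P). Set this equal to -0.6:
66.2P = 0.6·(3049 − 66.2P) ⇒ 66.2P(1 + 0.6) = 0.6·3049
P = 0.6·3049 / (66.2·1.6) = 17.2715…

17.27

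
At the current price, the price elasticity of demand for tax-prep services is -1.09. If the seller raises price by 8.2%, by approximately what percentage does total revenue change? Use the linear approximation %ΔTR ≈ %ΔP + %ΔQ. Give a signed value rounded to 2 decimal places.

%ΔQ ≈ Ed × %ΔP = (-1.09) × (+8.2%) = -8.9380%
%ΔTR ≈ %ΔP + %ΔQ = (+8.2%) + (-8.9380%) = -0.7380%

-0.74%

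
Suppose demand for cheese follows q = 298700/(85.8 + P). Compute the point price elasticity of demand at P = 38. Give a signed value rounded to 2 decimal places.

dq/dP = −298700/(85.8 + P)² = -19.4892. At P = 38, q = 2412.76.
Ed = (dq/dP)·(P/q) = (-19.4892) × (38/2412.76) = -0.3069…

-0.31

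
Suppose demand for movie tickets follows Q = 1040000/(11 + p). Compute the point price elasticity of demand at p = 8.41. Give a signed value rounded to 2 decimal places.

-0.43

dQ/dp = −1040000/(11 + p)² = -2760.47. At p = 8.41, Q = 53580.6.
Ed = (dQ/dp)·(p/Q) = (-2760.47) × (8.41/53580.6) = -0.4332…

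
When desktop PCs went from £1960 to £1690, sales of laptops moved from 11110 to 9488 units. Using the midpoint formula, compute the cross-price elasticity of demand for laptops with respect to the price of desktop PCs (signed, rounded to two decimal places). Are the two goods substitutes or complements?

%ΔQ_{laptops} = (9488 − 11110)/avg = -1622/10299 = -0.157491…
%ΔP_{desktop PCs} = (1690 − 1960)/avg = -270/1825 = -0.147945…
E_cross = (-1622/10299) / (-270/1825) = 1.0645…
E_cross > 0 ⇒ the goods are substitutes.

1.06; substitutes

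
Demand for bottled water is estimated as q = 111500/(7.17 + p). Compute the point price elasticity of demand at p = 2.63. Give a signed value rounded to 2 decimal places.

-0.27

dq/dp = −111500/(7.17 + p)² = -1160.97. At p = 2.63, q = 11377.6.
Ed = (dq/dp)·(p/q) = (-1160.97) × (2.63/11377.6) = -0.2683…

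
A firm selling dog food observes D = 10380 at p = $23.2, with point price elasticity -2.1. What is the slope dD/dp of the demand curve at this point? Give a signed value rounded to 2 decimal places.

-939.57

Ed = (dD/dp)·(p/D) ⇒ dD/dp = Ed·D/p = (-2.1)·10380/23.2 = -939.5689…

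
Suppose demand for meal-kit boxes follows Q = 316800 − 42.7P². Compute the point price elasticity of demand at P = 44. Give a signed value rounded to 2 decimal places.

-0.71

dQ/dP = −2·42.7·P = -3757.6. At P = 44, Q = 234132.8.
Ed = (dQ/dP)·(P/Q) = (-3757.6) × (44/234132.8) = -0.7061…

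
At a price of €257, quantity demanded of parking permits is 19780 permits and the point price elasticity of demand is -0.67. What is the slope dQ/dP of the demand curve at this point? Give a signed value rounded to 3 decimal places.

Ed = (dQ/dP)·(P/Q) ⇒ dQ/dP = Ed·Q/P = (-0.67)·19780/257 = -51.56653…

-51.567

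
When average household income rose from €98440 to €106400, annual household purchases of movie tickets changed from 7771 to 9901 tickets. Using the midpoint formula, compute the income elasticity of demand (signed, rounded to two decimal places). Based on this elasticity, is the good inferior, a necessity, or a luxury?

3.10; luxury

%ΔQ = (9901 − 7771)/[( 7771 + 9901)/2] = 2130/8836 = 0.241059…
%ΔIncome = (106400 − 98440)/[( 98440 + 106400)/2] = 7960/102420 = 0.077719…
E_income = (2130/8836) / (7960/102420) = 3.1016…
E_income > 1 ⇒ normal good, luxury.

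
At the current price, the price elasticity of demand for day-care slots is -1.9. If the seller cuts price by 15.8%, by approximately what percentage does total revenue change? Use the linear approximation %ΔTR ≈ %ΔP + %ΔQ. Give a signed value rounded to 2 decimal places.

%ΔQ ≈ Ed × %ΔP = (-1.9) × (-15.8%) = +30.0200%
%ΔTR ≈ %ΔP + %ΔQ = (-15.8%) + (+30.0200%) = +14.2200%

+14.22%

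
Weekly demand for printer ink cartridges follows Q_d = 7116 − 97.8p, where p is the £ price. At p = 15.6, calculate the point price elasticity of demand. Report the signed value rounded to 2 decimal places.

-0.27

dQ_d/dp = −97.8. At p = 15.6, Q_d = 7116 − 97.8(15.6) = 5590.32.
Ed = (dQ_d/dp)·(p/Q_d) = −97.8 × (15.6/5590.32) = -0.2729…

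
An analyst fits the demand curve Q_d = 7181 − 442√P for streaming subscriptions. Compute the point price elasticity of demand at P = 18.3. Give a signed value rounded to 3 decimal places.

-0.179

dQ_d/dP = −442/(2√P) = -51.6615. At P = 18.3, Q_d = 5290.19.
Ed = (dQ_d/dP)·(P/Q_d) = (-51.6615) × (18.3/5290.19) = -0.17870…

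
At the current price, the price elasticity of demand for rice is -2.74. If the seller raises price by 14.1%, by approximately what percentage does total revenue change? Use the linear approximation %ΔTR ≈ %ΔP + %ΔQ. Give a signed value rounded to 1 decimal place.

-24.5%

%ΔQ ≈ Ed × %ΔP = (-2.74) × (+14.1%) = -38.6340%
%ΔTR ≈ %ΔP + %ΔQ = (+14.1%) + (-38.6340%) = -24.5340%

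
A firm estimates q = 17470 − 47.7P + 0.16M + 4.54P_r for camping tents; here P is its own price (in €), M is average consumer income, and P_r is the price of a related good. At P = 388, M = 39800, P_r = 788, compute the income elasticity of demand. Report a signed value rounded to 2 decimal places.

0.71

At the given values, q = 17470 − 47.7(388) + 0.16(39800) + 4.54(788) = 8907.92.
∂q/∂M = 0.16.
E = (0.16) × (39800/8907.92) = 0.7148…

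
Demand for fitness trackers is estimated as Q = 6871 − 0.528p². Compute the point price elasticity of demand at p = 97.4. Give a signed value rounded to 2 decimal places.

dQ/dp = −2·0.528·p = -102.8544. At p = 97.4, Q = 1861.99072.
Ed = (dQ/dp)·(p/Q) = (-102.8544) × (97.4/1861.99072) = -5.3802…

-5.38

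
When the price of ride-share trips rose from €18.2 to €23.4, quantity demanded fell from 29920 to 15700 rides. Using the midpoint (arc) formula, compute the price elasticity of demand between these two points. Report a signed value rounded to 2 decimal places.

-2.49

%ΔQ = (15700 − 29920) / [(29920 + 15700)/2] = -14220/22810 = -0.623410…
%ΔP = (23.4 − 18.2) / [(18.2 + 23.4)/2] = 5.2/20.8 = 0.25
Arc Ed = %ΔQ / %ΔP = (-14220/22810) / (5.2/20.8) = -2.4936…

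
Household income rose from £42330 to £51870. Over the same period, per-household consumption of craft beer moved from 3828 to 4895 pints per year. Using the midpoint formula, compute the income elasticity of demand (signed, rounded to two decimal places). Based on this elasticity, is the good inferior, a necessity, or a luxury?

%ΔQ = (4895 − 3828)/[( 3828 + 4895)/2] = 1067/4361.5 = 0.244640…
%ΔIncome = (51870 − 42330)/[( 42330 + 51870)/2] = 9540/47100 = 0.202547…
E_income = (1067/4361.5) / (9540/47100) = 1.2078…
E_income > 1 ⇒ normal good, luxury.

1.21; luxury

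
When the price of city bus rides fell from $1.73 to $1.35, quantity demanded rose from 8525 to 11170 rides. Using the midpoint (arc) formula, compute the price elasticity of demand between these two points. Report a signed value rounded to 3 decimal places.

-1.089

%ΔQ = (11170 − 8525) / [(8525 + 11170)/2] = 2645/9847.5 = 0.268596…
%ΔP = (1.35 − 1.73) / [(1.73 + 1.35)/2] = -0.38/1.54 = -0.246753…
Arc Ed = %ΔQ / %ΔP = (2645/9847.5) / (-0.38/1.54) = -1.08852…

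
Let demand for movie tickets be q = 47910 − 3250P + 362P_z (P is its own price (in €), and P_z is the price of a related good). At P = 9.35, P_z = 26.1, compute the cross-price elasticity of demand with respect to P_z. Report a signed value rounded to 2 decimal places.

0.35

At the given values, q = 47910 − 3250(9.35) + 362(26.1) = 26970.7.
∂q/∂P_z = 362.
E = (362) × (26.1/26970.7) = 0.3503…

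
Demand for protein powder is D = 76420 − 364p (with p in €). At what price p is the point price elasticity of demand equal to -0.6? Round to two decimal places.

78.73

Ed = −364p/(76420 − 364p). Set this equal to -0.6:
364p = 0.6·(76420 − 364p) ⇒ 364p(1 + 0.6) = 0.6·76420
p = 0.6·76420 / (364·1.6) = 78.7293…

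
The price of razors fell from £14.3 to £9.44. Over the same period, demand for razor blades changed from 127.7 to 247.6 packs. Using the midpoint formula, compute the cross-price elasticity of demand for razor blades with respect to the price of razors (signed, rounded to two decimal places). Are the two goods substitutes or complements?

%ΔQ_{razor blades} = (247.6 − 127.7)/avg = 119.9/187.65 = 0.638955…
%ΔP_{razors} = (9.44 − 14.3)/avg = -4.86/11.87 = -0.409435…
E_cross = (119.9/187.65) / (-4.86/11.87) = -1.5605…
E_cross < 0 ⇒ the goods are complements.

-1.56; complements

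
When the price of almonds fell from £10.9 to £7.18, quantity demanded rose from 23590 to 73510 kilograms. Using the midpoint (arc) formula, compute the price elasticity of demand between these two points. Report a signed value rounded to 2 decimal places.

-2.50

%ΔQ = (73510 − 23590) / [(23590 + 73510)/2] = 49920/48550 = 1.028218…
%ΔP = (7.18 − 10.9) / [(10.9 + 7.18)/2] = -3.72/9.04 = -0.411504…
Arc Ed = %ΔQ / %ΔP = (49920/48550) / (-3.72/9.04) = -2.4986…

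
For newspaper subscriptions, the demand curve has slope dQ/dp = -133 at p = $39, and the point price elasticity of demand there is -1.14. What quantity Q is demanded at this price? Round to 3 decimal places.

Ed = (dQ/dp)·(p/Q) ⇒ Q = (dQ/dp)·p/Ed = (-133)·39/(-1.14) = 4550

4550.000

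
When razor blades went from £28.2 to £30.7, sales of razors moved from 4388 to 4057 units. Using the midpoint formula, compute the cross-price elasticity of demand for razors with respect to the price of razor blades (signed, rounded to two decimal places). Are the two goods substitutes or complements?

-0.92; complements

%ΔQ_{razors} = (4057 − 4388)/avg = -331/4222.5 = -0.078389…
%ΔP_{razor blades} = (30.7 − 28.2)/avg = 2.5/29.45 = 0.084889…
E_cross = (-331/4222.5) / (2.5/29.45) = -0.9234…
E_cross < 0 ⇒ the goods are complements.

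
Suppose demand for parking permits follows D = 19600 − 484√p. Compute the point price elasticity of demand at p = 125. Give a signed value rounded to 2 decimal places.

-0.19

dD/dp = −484/(2√p) = -21.6451. At p = 125, D = 14188.7.
Ed = (dD/dp)·(p/D) = (-21.6451) × (125/14188.7) = -0.1906…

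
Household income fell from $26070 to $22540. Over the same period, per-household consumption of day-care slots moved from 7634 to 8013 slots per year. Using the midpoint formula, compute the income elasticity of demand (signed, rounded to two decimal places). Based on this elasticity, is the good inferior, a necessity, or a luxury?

-0.33; inferior

%ΔQ = (8013 − 7634)/[( 7634 + 8013)/2] = 379/7823.5 = 0.048443…
%ΔIncome = (22540 − 26070)/[( 26070 + 22540)/2] = -3530/24305 = -0.145237…
E_income = (379/7823.5) / (-3530/24305) = -0.3335…
E_income < 0 ⇒ inferior good.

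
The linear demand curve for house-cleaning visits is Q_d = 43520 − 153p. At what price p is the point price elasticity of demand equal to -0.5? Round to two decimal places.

94.81

Ed = −153p/(43520 − 153p). Set this equal to -0.5:
153p = 0.5·(43520 − 153p) ⇒ 153p(1 + 0.5) = 0.5·43520
p = 0.5·43520 / (153·1.5) = 94.8148…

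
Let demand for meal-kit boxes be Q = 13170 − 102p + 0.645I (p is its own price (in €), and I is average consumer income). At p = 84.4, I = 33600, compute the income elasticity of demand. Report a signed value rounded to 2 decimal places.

0.83

At the given values, Q = 13170 − 102(84.4) + 0.645(33600) = 26233.2.
∂Q/∂I = 0.645.
E = (0.645) × (33600/26233.2) = 0.8261…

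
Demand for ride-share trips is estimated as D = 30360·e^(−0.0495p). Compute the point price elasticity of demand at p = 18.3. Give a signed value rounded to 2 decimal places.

-0.91

dD/dp = −0.0495·D = -607.437. At p = 18.3, D = 12271.5.
Ed = (dD/dp)·(p/D) = (-607.437) × (18.3/12271.5) = -0.9058…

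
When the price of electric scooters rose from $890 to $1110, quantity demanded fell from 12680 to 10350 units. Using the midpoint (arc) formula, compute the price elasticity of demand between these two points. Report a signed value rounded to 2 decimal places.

%ΔQ = (10350 − 12680) / [(12680 + 10350)/2] = -2330/11515 = -0.202344…
%ΔP = (1110 − 890) / [(890 + 1110)/2] = 220/1000 = 0.22
Arc Ed = %ΔQ / %ΔP = (-2330/11515) / (220/1000) = -0.9197…

-0.92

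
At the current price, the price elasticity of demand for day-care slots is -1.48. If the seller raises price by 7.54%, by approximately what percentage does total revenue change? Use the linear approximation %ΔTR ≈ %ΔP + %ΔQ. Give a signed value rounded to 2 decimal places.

%ΔQ ≈ Ed × %ΔP = (-1.48) × (+7.54%) = -11.1592%
%ΔTR ≈ %ΔP + %ΔQ = (+7.54%) + (-11.1592%) = -3.6192%

-3.62%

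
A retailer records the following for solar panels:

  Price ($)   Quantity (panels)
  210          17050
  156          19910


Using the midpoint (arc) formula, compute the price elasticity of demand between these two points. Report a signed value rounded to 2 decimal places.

-0.52

%ΔQ = (19910 − 17050) / [(17050 + 19910)/2] = 2860/18480 = 0.154761…
%ΔP = (156 − 210) / [(210 + 156)/2] = -54/183 = -0.295081…
Arc Ed = %ΔQ / %ΔP = (2860/18480) / (-54/183) = -0.5244…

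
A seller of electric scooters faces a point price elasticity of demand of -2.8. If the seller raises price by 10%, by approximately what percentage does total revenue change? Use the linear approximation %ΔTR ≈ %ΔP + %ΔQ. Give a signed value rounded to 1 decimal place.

%ΔQ ≈ Ed × %ΔP = (-2.8) × (+10%) = -28.0000%
%ΔTR ≈ %ΔP + %ΔQ = (+10%) + (-28.0000%) = -18.0000%

-18.0%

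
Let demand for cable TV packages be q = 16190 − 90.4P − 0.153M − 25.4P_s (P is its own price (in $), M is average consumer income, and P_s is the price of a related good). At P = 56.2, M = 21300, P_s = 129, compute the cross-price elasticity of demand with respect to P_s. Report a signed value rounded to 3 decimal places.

At the given values, q = 16190 − 90.4(56.2) − 0.153(21300) − 25.4(129) = 4574.02.
∂q/∂P_s = -25.4.
E = (-25.4) × (129/4574.02) = -0.71635…

-0.716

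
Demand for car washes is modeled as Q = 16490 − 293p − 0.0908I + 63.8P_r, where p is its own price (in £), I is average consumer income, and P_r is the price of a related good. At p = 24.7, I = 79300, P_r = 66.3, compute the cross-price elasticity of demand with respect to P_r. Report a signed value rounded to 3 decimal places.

At the given values, Q = 16490 − 293(24.7) − 0.0908(79300) + 63.8(66.3) = 6282.4.
∂Q/∂P_r = 63.8.
E = (63.8) × (66.3/6282.4) = 0.67330…

0.673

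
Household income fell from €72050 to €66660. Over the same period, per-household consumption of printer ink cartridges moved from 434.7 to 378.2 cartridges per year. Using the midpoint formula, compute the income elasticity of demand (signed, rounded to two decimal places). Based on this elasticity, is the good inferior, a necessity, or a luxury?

%ΔQ = (378.2 − 434.7)/[( 434.7 + 378.2)/2] = -56.5/406.45 = -0.139008…
%ΔIncome = (66660 − 72050)/[( 72050 + 66660)/2] = -5390/69355 = -0.077716…
E_income = (-56.5/406.45) / (-5390/69355) = 1.7886…
E_income > 1 ⇒ normal good, luxury.

1.79; luxury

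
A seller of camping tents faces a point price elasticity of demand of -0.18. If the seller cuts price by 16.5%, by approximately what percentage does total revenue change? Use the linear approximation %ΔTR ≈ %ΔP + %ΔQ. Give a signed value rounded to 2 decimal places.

-13.53%

%ΔQ ≈ Ed × %ΔP = (-0.18) × (-16.5%) = +2.9700%
%ΔTR ≈ %ΔP + %ΔQ = (-16.5%) + (+2.9700%) = -13.5300%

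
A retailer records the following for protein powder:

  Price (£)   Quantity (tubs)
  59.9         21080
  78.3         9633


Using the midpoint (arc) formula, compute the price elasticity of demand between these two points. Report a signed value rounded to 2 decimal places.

%ΔQ = (9633 − 21080) / [(21080 + 9633)/2] = -11447/15356.5 = -0.745417…
%ΔP = (78.3 − 59.9) / [(59.9 + 78.3)/2] = 18.4/69.1 = 0.266280…
Arc Ed = %ΔQ / %ΔP = (-11447/15356.5) / (18.4/69.1) = -2.7993…

-2.80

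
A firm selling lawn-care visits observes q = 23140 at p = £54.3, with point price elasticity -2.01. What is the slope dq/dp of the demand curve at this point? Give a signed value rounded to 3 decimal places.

Ed = (dq/dp)·(p/q) ⇒ dq/dp = Ed·q/p = (-2.01)·23140/54.3 = -856.56353…

-856.564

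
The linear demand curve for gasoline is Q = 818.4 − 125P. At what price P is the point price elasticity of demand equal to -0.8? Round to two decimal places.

Ed = −125P/(818.4 − 125P). Set this equal to -0.8:
125P = 0.8·(818.4 − 125P) ⇒ 125P(1 + 0.8) = 0.8·818.4
P = 0.8·818.4 / (125·1.8) = 2.9098…

2.91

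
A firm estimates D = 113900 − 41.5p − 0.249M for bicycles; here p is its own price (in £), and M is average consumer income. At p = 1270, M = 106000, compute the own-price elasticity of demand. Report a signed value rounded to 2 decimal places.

At the given values, D = 113900 − 41.5(1270) − 0.249(106000) = 34801.
∂D/∂p = −41.5.
E = (-41.5) × (1270/34801) = -1.5144…

-1.51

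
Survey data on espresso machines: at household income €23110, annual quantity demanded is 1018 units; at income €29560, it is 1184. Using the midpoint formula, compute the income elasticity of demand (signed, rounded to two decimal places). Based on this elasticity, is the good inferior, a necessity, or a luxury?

0.62; necessity

%ΔQ = (1184 − 1018)/[( 1018 + 1184)/2] = 166/1101 = 0.150772…
%ΔIncome = (29560 − 23110)/[( 23110 + 29560)/2] = 6450/26335 = 0.244921…
E_income = (166/1101) / (6450/26335) = 0.6155…
0 < E_income < 1 ⇒ normal good, necessity.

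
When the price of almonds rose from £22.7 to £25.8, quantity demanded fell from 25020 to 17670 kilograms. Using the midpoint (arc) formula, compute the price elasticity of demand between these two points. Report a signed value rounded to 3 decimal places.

%ΔQ = (17670 − 25020) / [(25020 + 17670)/2] = -7350/21345 = -0.344342…
%ΔP = (25.8 − 22.7) / [(22.7 + 25.8)/2] = 3.1/24.25 = 0.127835…
Arc Ed = %ΔQ / %ΔP = (-7350/21345) / (3.1/24.25) = -2.69365…

-2.694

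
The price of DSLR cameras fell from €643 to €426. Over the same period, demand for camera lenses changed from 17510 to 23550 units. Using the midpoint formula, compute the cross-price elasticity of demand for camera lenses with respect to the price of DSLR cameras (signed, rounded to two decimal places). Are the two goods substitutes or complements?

-0.72; complements

%ΔQ_{camera lenses} = (23550 − 17510)/avg = 6040/20530 = 0.294203…
%ΔP_{DSLR cameras} = (426 − 643)/avg = -217/534.5 = -0.405986…
E_cross = (6040/20530) / (-217/534.5) = -0.7246…
E_cross < 0 ⇒ the goods are complements.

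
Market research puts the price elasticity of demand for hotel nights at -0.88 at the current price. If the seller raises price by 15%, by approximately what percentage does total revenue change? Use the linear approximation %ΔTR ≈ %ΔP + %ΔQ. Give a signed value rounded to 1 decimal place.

+1.8%

%ΔQ ≈ Ed × %ΔP = (-0.88) × (+15%) = -13.2000%
%ΔTR ≈ %ΔP + %ΔQ = (+15%) + (-13.2000%) = +1.8000%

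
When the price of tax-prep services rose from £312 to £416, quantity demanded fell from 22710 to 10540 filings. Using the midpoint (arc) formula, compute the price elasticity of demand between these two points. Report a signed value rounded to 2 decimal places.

-2.56

%ΔQ = (10540 − 22710) / [(22710 + 10540)/2] = -12170/16625 = -0.732030…
%ΔP = (416 − 312) / [(312 + 416)/2] = 104/364 = 0.285714…
Arc Ed = %ΔQ / %ΔP = (-12170/16625) / (104/364) = -2.5621…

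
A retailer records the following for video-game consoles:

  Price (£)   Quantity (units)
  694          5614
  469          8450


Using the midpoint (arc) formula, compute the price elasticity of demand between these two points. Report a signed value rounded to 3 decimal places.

-1.042

%ΔQ = (8450 − 5614) / [(5614 + 8450)/2] = 2836/7032 = 0.403299…
%ΔP = (469 − 694) / [(694 + 469)/2] = -225/581.5 = -0.386930…
Arc Ed = %ΔQ / %ΔP = (2836/7032) / (-225/581.5) = -1.04230…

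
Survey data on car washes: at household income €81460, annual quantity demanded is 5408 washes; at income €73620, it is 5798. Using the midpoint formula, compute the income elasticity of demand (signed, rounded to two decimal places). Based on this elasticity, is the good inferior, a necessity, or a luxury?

%ΔQ = (5798 − 5408)/[( 5408 + 5798)/2] = 390/5603 = 0.069605…
%ΔIncome = (73620 − 81460)/[( 81460 + 73620)/2] = -7840/77540 = -0.101109…
E_income = (390/5603) / (-7840/77540) = -0.6884…
E_income < 0 ⇒ inferior good.

-0.69; inferior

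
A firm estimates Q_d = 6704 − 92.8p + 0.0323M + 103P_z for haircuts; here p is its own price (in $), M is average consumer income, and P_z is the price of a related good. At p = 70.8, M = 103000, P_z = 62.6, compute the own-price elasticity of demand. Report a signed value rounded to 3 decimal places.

-0.663

At the given values, Q_d = 6704 − 92.8(70.8) + 0.0323(103000) + 103(62.6) = 9908.46.
∂Q_d/∂p = −92.8.
E = (-92.8) × (70.8/9908.46) = -0.66309…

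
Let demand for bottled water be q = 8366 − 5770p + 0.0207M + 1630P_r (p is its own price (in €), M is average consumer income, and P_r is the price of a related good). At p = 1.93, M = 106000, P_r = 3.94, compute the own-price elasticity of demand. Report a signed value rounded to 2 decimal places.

-1.90

At the given values, q = 8366 − 5770(1.93) + 0.0207(106000) + 1630(3.94) = 5846.3.
∂q/∂p = −5770.
E = (-5770) × (1.93/5846.3) = -1.9048…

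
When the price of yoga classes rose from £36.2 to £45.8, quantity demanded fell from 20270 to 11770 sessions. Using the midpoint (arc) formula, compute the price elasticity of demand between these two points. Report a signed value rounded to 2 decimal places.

%ΔQ = (11770 − 20270) / [(20270 + 11770)/2] = -8500/16020 = -0.530586…
%ΔP = (45.8 − 36.2) / [(36.2 + 45.8)/2] = 9.6/41 = 0.234146…
Arc Ed = %ΔQ / %ΔP = (-8500/16020) / (9.6/41) = -2.2660…

-2.27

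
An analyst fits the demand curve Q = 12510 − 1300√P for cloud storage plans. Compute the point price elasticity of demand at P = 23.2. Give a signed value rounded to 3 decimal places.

-0.501

dQ/dP = −1300/(2√P) = -134.949. At P = 23.2, Q = 6248.37.
Ed = (dQ/dP)·(P/Q) = (-134.949) × (23.2/6248.37) = -0.50106…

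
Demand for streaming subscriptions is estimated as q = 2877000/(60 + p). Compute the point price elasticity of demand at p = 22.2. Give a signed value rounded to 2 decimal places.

dq/dp = −2877000/(60 + p)² = -425.791. At p = 22.2, q = 35000.
Ed = (dq/dp)·(p/q) = (-425.791) × (22.2/35000) = -0.2700…

-0.27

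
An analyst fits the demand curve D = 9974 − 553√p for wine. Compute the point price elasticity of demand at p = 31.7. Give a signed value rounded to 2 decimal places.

-0.23

dD/dp = −553/(2√p) = -49.1095. At p = 31.7, D = 6860.46.
Ed = (dD/dp)·(p/D) = (-49.1095) × (31.7/6860.46) = -0.2269…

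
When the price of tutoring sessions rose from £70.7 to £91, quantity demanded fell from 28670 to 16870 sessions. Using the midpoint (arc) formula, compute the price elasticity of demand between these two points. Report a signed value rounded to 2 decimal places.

-2.06

%ΔQ = (16870 − 28670) / [(28670 + 16870)/2] = -11800/22770 = -0.518225…
%ΔP = (91 − 70.7) / [(70.7 + 91)/2] = 20.3/80.85 = 0.251082…
Arc Ed = %ΔQ / %ΔP = (-11800/22770) / (20.3/80.85) = -2.0639…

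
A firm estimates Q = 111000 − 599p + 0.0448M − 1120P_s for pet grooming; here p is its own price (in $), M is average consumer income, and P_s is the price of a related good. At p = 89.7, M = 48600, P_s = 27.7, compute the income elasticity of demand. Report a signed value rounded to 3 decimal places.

At the given values, Q = 111000 − 599(89.7) + 0.0448(48600) − 1120(27.7) = 28422.98.
∂Q/∂M = 0.0448.
E = (0.0448) × (48600/28422.98) = 0.07660…

0.077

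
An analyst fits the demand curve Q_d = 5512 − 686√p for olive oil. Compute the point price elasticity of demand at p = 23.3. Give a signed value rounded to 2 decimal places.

-0.75

dQ_d/dp = −686/(2√p) = -71.0585. At p = 23.3, Q_d = 2200.67.
Ed = (dQ_d/dp)·(p/Q_d) = (-71.0585) × (23.3/2200.67) = -0.7523…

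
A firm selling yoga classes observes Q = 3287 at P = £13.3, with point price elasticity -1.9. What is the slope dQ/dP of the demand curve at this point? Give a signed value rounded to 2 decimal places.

-469.57

Ed = (dQ/dP)·(P/Q) ⇒ dQ/dP = Ed·Q/P = (-1.9)·3287/13.3 = -469.5714…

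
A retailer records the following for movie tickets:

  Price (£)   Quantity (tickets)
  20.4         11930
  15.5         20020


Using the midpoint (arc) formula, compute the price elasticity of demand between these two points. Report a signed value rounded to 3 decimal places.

%ΔQ = (20020 − 11930) / [(11930 + 20020)/2] = 8090/15975 = 0.506416…
%ΔP = (15.5 − 20.4) / [(20.4 + 15.5)/2] = -4.9/17.95 = -0.272980…
Arc Ed = %ΔQ / %ΔP = (8090/15975) / (-4.9/17.95) = -1.85513…

-1.855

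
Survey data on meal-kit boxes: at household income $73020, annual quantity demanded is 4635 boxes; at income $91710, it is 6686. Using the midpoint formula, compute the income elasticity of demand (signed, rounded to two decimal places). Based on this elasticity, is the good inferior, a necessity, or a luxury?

1.60; luxury

%ΔQ = (6686 − 4635)/[( 4635 + 6686)/2] = 2051/5660.5 = 0.362335…
%ΔIncome = (91710 − 73020)/[( 73020 + 91710)/2] = 18690/82365 = 0.226916…
E_income = (2051/5660.5) / (18690/82365) = 1.5967…
E_income > 1 ⇒ normal good, luxury.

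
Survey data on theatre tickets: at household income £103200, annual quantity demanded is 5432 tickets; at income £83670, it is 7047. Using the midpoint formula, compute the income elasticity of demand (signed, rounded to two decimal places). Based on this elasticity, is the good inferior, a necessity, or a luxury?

-1.24; inferior

%ΔQ = (7047 − 5432)/[( 5432 + 7047)/2] = 1615/6239.5 = 0.258834…
%ΔIncome = (83670 − 103200)/[( 103200 + 83670)/2] = -19530/93435 = -0.209022…
E_income = (1615/6239.5) / (-19530/93435) = -1.2383…
E_income < 0 ⇒ inferior good.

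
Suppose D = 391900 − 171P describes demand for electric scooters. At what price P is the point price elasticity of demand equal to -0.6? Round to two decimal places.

Ed = −171P/(391900 − 171P). Set this equal to -0.6:
171P = 0.6·(391900 − 171P) ⇒ 171P(1 + 0.6) = 0.6·391900
P = 0.6·391900 / (171·1.6) = 859.4298…

859.43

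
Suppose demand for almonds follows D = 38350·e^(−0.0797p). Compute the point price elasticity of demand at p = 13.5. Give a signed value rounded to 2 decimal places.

dD/dp = −0.0797·D = -1042.18. At p = 13.5, D = 13076.3.
Ed = (dD/dp)·(p/D) = (-1042.18) × (13.5/13076.3) = -1.0759…

-1.08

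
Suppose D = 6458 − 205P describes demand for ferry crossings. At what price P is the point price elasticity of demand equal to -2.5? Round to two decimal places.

Ed = −205P/(6458 − 205P). Set this equal to -2.5:
205P = 2.5·(6458 − 205P) ⇒ 205P(1 + 2.5) = 2.5·6458
P = 2.5·6458 / (205·3.5) = 22.5017…

22.50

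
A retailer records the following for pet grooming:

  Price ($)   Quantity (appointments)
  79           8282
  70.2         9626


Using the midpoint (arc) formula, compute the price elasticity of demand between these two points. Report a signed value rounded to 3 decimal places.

%ΔQ = (9626 − 8282) / [(8282 + 9626)/2] = 1344/8954 = 0.150100…
%ΔP = (70.2 − 79) / [(79 + 70.2)/2] = -8.8/74.6 = -0.117962…
Arc Ed = %ΔQ / %ΔP = (1344/8954) / (-8.8/74.6) = -1.27244…

-1.272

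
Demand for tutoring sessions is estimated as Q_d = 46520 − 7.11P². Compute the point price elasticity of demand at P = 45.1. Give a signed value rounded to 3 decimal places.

-0.902

dQ_d/dP = −2·7.11·P = -641.322. At P = 45.1, Q_d = 32058.1889.
Ed = (dQ_d/dP)·(P/Q_d) = (-641.322) × (45.1/32058.1889) = -0.90222…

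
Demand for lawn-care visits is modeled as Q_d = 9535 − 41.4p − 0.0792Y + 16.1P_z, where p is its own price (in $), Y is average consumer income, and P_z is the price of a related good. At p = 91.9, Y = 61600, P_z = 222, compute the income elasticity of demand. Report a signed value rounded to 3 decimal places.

-1.102

At the given values, Q_d = 9535 − 41.4(91.9) − 0.0792(61600) + 16.1(222) = 4425.82.
∂Q_d/∂Y = -0.0792.
E = (-0.0792) × (61600/4425.82) = -1.10233…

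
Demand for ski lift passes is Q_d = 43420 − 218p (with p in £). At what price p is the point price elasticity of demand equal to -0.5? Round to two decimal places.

Ed = −218p/(43420 − 218p). Set this equal to -0.5:
218p = 0.5·(43420 − 218p) ⇒ 218p(1 + 0.5) = 0.5·43420
p = 0.5·43420 / (218·1.5) = 66.3914…

66.39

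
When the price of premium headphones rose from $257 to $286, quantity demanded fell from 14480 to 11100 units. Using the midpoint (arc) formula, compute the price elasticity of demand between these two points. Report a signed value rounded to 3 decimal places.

-2.474

%ΔQ = (11100 − 14480) / [(14480 + 11100)/2] = -3380/12790 = -0.264268…
%ΔP = (286 − 257) / [(257 + 286)/2] = 29/271.5 = 0.106813…
Arc Ed = %ΔQ / %ΔP = (-3380/12790) / (29/271.5) = -2.47410…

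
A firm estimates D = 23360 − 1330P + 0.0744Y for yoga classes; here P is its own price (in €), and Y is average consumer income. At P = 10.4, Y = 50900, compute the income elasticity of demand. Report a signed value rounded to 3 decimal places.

0.284

At the given values, D = 23360 − 1330(10.4) + 0.0744(50900) = 13314.96.
∂D/∂Y = 0.0744.
E = (0.0744) × (50900/13314.96) = 0.28441…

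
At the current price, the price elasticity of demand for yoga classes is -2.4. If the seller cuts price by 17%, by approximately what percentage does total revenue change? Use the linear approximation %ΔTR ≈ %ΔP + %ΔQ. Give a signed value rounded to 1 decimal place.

+23.8%

%ΔQ ≈ Ed × %ΔP = (-2.4) × (-17%) = +40.8000%
%ΔTR ≈ %ΔP + %ΔQ = (-17%) + (+40.8000%) = +23.8000%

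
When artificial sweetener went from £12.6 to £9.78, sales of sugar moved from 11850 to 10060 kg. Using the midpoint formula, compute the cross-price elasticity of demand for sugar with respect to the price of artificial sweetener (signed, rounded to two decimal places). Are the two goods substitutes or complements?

0.65; substitutes

%ΔQ_{sugar} = (10060 − 11850)/avg = -1790/10955 = -0.163395…
%ΔP_{artificial sweetener} = (9.78 − 12.6)/avg = -2.82/11.19 = -0.252010…
E_cross = (-1790/10955) / (-2.82/11.19) = 0.6483…
E_cross > 0 ⇒ the goods are substitutes.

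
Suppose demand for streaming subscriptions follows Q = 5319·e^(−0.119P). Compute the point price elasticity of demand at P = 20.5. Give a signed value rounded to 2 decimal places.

-2.44

dQ/dP = −0.119·Q = -55.197. At P = 20.5, Q = 463.84.
Ed = (dQ/dP)·(P/Q) = (-55.197) × (20.5/463.84) = -2.4395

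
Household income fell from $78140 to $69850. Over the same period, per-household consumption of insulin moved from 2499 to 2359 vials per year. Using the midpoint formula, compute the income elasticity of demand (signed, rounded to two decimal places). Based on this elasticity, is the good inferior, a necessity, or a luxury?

0.51; necessity

%ΔQ = (2359 − 2499)/[( 2499 + 2359)/2] = -140/2429 = -0.057636…
%ΔIncome = (69850 − 78140)/[( 78140 + 69850)/2] = -8290/73995 = -0.112034…
E_income = (-140/2429) / (-8290/73995) = 0.5144…
0 < E_income < 1 ⇒ normal good, necessity.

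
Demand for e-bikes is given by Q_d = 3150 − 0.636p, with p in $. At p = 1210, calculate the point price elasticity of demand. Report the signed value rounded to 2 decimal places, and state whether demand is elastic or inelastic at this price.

dQ_d/dp = −0.636. At p = 1210, Q_d = 3150 − 0.636(1210) = 2380.44.
Ed = (dQ_d/dp)·(p/Q_d) = −0.636 × (1210/2380.44) = -0.3232…
|Ed| = 0.32 < 1, so demand is inelastic.

-0.32; inelastic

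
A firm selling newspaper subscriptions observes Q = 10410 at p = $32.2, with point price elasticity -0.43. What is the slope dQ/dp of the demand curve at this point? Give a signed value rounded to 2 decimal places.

-139.02

Ed = (dQ/dp)·(p/Q) ⇒ dQ/dp = Ed·Q/p = (-0.43)·10410/32.2 = -139.0155…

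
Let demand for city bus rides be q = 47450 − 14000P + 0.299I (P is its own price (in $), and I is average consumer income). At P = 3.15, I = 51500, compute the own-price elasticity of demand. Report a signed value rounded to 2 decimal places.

-2.35

At the given values, q = 47450 − 14000(3.15) + 0.299(51500) = 18748.5.
∂q/∂P = −14000.
E = (-14000) × (3.15/18748.5) = -2.3521…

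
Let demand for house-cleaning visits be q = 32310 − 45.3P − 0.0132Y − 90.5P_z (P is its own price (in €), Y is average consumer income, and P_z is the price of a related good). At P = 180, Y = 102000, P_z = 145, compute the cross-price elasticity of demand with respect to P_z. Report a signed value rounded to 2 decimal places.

At the given values, q = 32310 − 45.3(180) − 0.0132(102000) − 90.5(145) = 9687.1.
∂q/∂P_z = -90.5.
E = (-90.5) × (145/9687.1) = -1.3546…

-1.35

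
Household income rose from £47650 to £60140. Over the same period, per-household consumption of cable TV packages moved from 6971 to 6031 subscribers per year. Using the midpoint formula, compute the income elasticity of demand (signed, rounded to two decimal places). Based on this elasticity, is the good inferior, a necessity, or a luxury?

%ΔQ = (6031 − 6971)/[( 6971 + 6031)/2] = -940/6501 = -0.144593…
%ΔIncome = (60140 − 47650)/[( 47650 + 60140)/2] = 12490/53895 = 0.231746…
E_income = (-940/6501) / (12490/53895) = -0.6239…
E_income < 0 ⇒ inferior good.

-0.62; inferior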